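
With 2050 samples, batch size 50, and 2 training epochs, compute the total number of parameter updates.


Iterations per epoch = 2050 / 50 = 41
Total updates = iterations_per_epoch * epochs
= 41 * 2
= 82

82


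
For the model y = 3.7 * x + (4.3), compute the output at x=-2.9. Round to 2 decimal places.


y = 3.7 * -2.9 + (4.3)
= -10.73 + (4.3)
= -6.43

-6.43


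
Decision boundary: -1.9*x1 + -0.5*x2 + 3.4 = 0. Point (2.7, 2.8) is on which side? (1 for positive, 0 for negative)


Compute -1.9 * 2.7 + -0.5 * 2.8 + 3.4
= -5.13 + -1.4 + 3.4
= -3.13
Since -3.13 < 0, the point is on the negative side.

0


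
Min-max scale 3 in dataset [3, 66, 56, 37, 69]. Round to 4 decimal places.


Min = 3, Max = 69
Range = 69 - 3 = 66
Scaled = (x - min) / (max - min)
= (3 - 3) / 66
= 0 / 66
= 0.0000

0.0000


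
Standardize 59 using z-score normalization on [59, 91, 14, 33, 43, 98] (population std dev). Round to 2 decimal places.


Mean = (59 + 91 + 14 + 33 + 43 + 98) / 6 = 56.3333
Variance = sum((x_i - mean)^2) / n = 909.8889
Std = sqrt(909.8889) = 30.1644
Z = (x - mean) / std
= (59 - 56.3333) / 30.1644
= 2.6667 / 30.1644
= 0.09

0.09


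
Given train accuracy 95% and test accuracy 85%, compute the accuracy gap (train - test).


Gap = train_accuracy - test_accuracy
= 95 - 85
= 10%
This moderate gap may indicate mild overfitting.

10


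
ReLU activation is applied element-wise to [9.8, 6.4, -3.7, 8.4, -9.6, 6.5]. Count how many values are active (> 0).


ReLU(x) = max(0, x) for each element:
ReLU(9.8) = 9.8
ReLU(6.4) = 6.4
ReLU(-3.7) = 0
ReLU(8.4) = 8.4
ReLU(-9.6) = 0
ReLU(6.5) = 6.5
Active neurons (>0): 4

4


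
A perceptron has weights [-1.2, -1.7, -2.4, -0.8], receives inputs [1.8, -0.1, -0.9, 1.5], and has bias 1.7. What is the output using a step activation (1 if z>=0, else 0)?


z = w . x + b
= -1.2*1.8 + -1.7*-0.1 + -2.4*-0.9 + -0.8*1.5 + 1.7
= -2.16 + 0.17 + 2.16 + -1.2 + 1.7
= -1.03 + 1.7
= 0.67
Since z = 0.67 >= 0, output = 1

1


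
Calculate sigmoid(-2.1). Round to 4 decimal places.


sigmoid(z) = 1 / (1 + exp(-z))
exp(-(-2.1)) = exp(2.1) = 8.1662
1 + 8.1662 = 9.1662
1 / 9.1662 = 0.1091

0.1091


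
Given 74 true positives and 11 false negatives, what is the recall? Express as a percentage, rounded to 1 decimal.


Recall = TP / (TP + FN) * 100
= 74 / (74 + 11)
= 74 / 85
= 0.8706
= 87.1%

87.1


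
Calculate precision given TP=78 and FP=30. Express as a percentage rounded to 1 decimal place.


Precision = TP / (TP + FP) * 100
= 78 / (78 + 30)
= 78 / 108
= 0.7222
= 72.2%

72.2


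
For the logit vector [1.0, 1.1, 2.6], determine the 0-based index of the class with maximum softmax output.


Softmax is a monotonic transformation, so it preserves the argmax.
We need to find the index of the maximum logit.
Index 0: 1.0
Index 1: 1.1
Index 2: 2.6
Maximum logit = 2.6 at index 2

2


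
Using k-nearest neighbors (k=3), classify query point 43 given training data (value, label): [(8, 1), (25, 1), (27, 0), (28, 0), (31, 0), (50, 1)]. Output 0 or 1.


Distances from query 43:
Point 50 (class 1): distance = 7
Point 31 (class 0): distance = 12
Point 28 (class 0): distance = 15
K=3 nearest neighbors: classes = [1, 0, 0]
Votes for class 1: 1 / 3
Majority vote => class 0

0


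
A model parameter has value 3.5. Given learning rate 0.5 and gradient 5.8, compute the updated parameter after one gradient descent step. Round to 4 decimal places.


w_new = w_old - lr * gradient
= 3.5 - 0.5 * 5.8
= 3.5 - (2.9)
= 0.6000

0.6000


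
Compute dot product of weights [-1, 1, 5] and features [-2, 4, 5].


Element-wise products:
-1 * -2 = 2
1 * 4 = 4
5 * 5 = 25
Sum = 2 + 4 + 25
= 31

31


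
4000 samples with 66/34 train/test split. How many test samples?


Train samples = 4000 * 66% = 2640
Test samples = 4000 - 2640
= 1360

1360


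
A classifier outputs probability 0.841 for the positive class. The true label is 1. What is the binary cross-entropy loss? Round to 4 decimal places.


For y=1: Loss = -log(p)
= -log(0.841)
= -(-0.1732)
= 0.1732

0.1732


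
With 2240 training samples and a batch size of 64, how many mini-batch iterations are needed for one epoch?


Iterations per epoch = dataset_size / batch_size
= 2240 / 64
= 35

35


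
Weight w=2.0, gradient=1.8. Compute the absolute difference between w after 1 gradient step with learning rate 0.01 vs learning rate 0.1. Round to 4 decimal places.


With lr=0.01: w_new = 2.0 - 0.01 * 1.8 = 1.982
With lr=0.1: w_new = 2.0 - 0.1 * 1.8 = 1.82
Absolute difference = |1.982 - 1.82|
= 0.1620

0.1620


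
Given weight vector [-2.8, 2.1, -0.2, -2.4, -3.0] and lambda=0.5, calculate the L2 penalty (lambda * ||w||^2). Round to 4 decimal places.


Squaring each weight:
(-2.8)^2 = 7.84
2.1^2 = 4.41
(-0.2)^2 = 0.04
(-2.4)^2 = 5.76
(-3.0)^2 = 9.0
Sum of squares = 27.05
Penalty = 0.5 * 27.05 = 13.5250

13.5250


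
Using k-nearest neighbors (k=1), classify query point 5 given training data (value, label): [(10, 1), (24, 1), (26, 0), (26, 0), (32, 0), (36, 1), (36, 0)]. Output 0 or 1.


Distances from query 5:
Point 10 (class 1): distance = 5
K=1 nearest neighbors: classes = [1]
Votes for class 1: 1 / 1
Majority vote => class 1

1


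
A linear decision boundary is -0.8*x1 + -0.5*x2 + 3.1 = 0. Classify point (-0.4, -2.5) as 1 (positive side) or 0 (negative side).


Compute -0.8 * -0.4 + -0.5 * -2.5 + 3.1
= 0.32 + 1.25 + 3.1
= 4.67
Since 4.67 >= 0, the point is on the positive side.

1


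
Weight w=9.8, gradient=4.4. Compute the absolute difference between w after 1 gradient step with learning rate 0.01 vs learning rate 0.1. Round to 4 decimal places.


With lr=0.01: w_new = 9.8 - 0.01 * 4.4 = 9.756
With lr=0.1: w_new = 9.8 - 0.1 * 4.4 = 9.36
Absolute difference = |9.756 - 9.36|
= 0.3960

0.3960


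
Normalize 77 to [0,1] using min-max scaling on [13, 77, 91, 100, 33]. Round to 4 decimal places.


Min = 13, Max = 100
Range = 100 - 13 = 87
Scaled = (x - min) / (max - min)
= (77 - 13) / 87
= 64 / 87
= 0.7356

0.7356


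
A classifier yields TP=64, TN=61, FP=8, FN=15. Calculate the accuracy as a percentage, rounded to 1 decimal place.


Accuracy = (TP + TN) / (TP + TN + FP + FN) * 100
= (64 + 61) / (64 + 61 + 8 + 15)
= 125 / 148
= 0.8446
= 84.5%

84.5


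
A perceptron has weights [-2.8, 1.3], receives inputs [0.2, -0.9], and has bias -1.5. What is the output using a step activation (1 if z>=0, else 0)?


z = w . x + b
= -2.8*0.2 + 1.3*-0.9 + -1.5
= -0.56 + -1.17 + -1.5
= -1.73 + -1.5
= -3.23
Since z = -3.23 < 0, output = 0

0


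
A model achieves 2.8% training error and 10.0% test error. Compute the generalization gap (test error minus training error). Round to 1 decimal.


Generalization gap = test_error - train_error
= 10.0 - 2.8
= 7.2%
A moderate gap.

7.2


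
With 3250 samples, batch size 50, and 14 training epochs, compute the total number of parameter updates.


Iterations per epoch = 3250 / 50 = 65
Total updates = iterations_per_epoch * epochs
= 65 * 14
= 910

910


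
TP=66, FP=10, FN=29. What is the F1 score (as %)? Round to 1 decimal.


Precision = TP / (TP + FP) = 66 / 76 = 0.8684
Recall = TP / (TP + FN) = 66 / 95 = 0.6947
F1 = 2 * P * R / (P + R)
= 2 * 0.8684 * 0.6947 / (0.8684 + 0.6947)
= 1.2066 / 1.5632
= 0.7719
As percentage: 77.2%

77.2


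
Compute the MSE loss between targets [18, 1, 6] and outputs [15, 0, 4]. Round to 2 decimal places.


Differences: [3, 1, 2]
Squared errors: [9, 1, 4]
Sum of squared errors = 14
MSE = 14 / 3 = 4.67

4.67


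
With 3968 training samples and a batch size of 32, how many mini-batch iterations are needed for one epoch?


Iterations per epoch = dataset_size / batch_size
= 3968 / 32
= 124

124


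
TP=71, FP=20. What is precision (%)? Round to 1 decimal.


Precision = TP / (TP + FP) * 100
= 71 / (71 + 20)
= 71 / 91
= 0.7802
= 78.0%

78.0


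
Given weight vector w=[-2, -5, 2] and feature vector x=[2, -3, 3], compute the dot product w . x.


Element-wise products:
-2 * 2 = -4
-5 * -3 = 15
2 * 3 = 6
Sum = -4 + 15 + 6
= 17

17


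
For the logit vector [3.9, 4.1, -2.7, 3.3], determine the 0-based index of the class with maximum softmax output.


Softmax is a monotonic transformation, so it preserves the argmax.
We need to find the index of the maximum logit.
Index 0: 3.9
Index 1: 4.1
Index 2: -2.7
Index 3: 3.3
Maximum logit = 4.1 at index 1

1


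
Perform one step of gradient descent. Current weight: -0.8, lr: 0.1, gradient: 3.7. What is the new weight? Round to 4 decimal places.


w_new = w_old - lr * gradient
= -0.8 - 0.1 * 3.7
= -0.8 - (0.37)
= -1.1700

-1.1700


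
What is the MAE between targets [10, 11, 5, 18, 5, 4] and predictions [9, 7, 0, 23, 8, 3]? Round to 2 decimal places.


Absolute errors: [1, 4, 5, 5, 3, 1]
Sum of absolute errors = 19
MAE = 19 / 6 = 3.17

3.17


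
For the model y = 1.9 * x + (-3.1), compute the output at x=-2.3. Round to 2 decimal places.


y = 1.9 * -2.3 + (-3.1)
= -4.37 + (-3.1)
= -7.47

-7.47


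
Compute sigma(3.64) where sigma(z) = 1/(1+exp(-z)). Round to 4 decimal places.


sigmoid(z) = 1 / (1 + exp(-z))
exp(-(3.64)) = exp(-3.64) = 0.0263
1 + 0.0263 = 1.0263
1 / 1.0263 = 0.9744

0.9744


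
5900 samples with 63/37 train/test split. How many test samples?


Train samples = 5900 * 63% = 3717
Test samples = 5900 - 3717
= 2183

2183


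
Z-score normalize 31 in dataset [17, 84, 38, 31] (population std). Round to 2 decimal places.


Mean = (17 + 84 + 38 + 31) / 4 = 42.5
Variance = sum((x_i - mean)^2) / n = 631.25
Std = sqrt(631.25) = 25.1247
Z = (x - mean) / std
= (31 - 42.5) / 25.1247
= -11.5 / 25.1247
= -0.46

-0.46


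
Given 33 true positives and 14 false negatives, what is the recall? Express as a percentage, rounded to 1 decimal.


Recall = TP / (TP + FN) * 100
= 33 / (33 + 14)
= 33 / 47
= 0.7021
= 70.2%

70.2


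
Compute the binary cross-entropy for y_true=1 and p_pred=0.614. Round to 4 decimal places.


For y=1: Loss = -log(p)
= -log(0.614)
= -(-0.4878)
= 0.4878

0.4878


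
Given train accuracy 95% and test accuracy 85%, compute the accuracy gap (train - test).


Gap = train_accuracy - test_accuracy
= 95 - 85
= 10%
This moderate gap may indicate mild overfitting.

10


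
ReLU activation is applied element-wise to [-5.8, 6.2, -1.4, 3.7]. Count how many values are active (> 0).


ReLU(x) = max(0, x) for each element:
ReLU(-5.8) = 0
ReLU(6.2) = 6.2
ReLU(-1.4) = 0
ReLU(3.7) = 3.7
Active neurons (>0): 2

2


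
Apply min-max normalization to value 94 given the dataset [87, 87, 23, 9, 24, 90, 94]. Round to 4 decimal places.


Min = 9, Max = 94
Range = 94 - 9 = 85
Scaled = (x - min) / (max - min)
= (94 - 9) / 85
= 85 / 85
= 1.0000

1.0000


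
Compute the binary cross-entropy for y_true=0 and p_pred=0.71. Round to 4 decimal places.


For y=0: Loss = -log(1-p)
= -log(1 - 0.71)
= -log(0.29)
= -(-1.2379)
= 1.2379

1.2379


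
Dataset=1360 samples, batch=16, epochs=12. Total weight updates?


Iterations per epoch = 1360 / 16 = 85
Total updates = iterations_per_epoch * epochs
= 85 * 12
= 1020

1020


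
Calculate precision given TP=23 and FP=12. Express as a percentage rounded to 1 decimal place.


Precision = TP / (TP + FP) * 100
= 23 / (23 + 12)
= 23 / 35
= 0.6571
= 65.7%

65.7


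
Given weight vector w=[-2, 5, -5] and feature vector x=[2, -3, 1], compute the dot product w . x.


Element-wise products:
-2 * 2 = -4
5 * -3 = -15
-5 * 1 = -5
Sum = -4 + -15 + -5
= -24

-24


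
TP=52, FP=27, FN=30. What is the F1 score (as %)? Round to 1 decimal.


Precision = TP / (TP + FP) = 52 / 79 = 0.6582
Recall = TP / (TP + FN) = 52 / 82 = 0.6341
F1 = 2 * P * R / (P + R)
= 2 * 0.6582 * 0.6341 / (0.6582 + 0.6341)
= 0.8348 / 1.2924
= 0.646
As percentage: 64.6%

64.6


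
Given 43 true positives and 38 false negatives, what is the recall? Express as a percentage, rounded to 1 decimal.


Recall = TP / (TP + FN) * 100
= 43 / (43 + 38)
= 43 / 81
= 0.5309
= 53.1%

53.1


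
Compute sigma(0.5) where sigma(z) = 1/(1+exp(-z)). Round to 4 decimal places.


sigmoid(z) = 1 / (1 + exp(-z))
exp(-(0.5)) = exp(-0.5) = 0.6065
1 + 0.6065 = 1.6065
1 / 1.6065 = 0.6225

0.6225


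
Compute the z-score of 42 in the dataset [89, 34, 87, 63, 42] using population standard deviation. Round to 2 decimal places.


Mean = (89 + 34 + 87 + 63 + 42) / 5 = 63.0
Variance = sum((x_i - mean)^2) / n = 506.8
Std = sqrt(506.8) = 22.5122
Z = (x - mean) / std
= (42 - 63.0) / 22.5122
= -21.0 / 22.5122
= -0.93

-0.93


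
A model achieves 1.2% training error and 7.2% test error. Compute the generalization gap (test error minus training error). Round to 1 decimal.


Generalization gap = test_error - train_error
= 7.2 - 1.2
= 6.0%
A moderate gap.

6.0


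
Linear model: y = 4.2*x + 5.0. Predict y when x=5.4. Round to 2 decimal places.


y = 4.2 * 5.4 + (5.0)
= 22.68 + (5.0)
= 27.68

27.68


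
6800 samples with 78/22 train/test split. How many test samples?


Train samples = 6800 * 78% = 5304
Test samples = 6800 - 5304
= 1496

1496


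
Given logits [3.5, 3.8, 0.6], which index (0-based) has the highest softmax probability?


Softmax is a monotonic transformation, so it preserves the argmax.
We need to find the index of the maximum logit.
Index 0: 3.5
Index 1: 3.8
Index 2: 0.6
Maximum logit = 3.8 at index 1

1


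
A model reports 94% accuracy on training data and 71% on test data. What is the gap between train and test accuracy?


Gap = train_accuracy - test_accuracy
= 94 - 71
= 23%
This large gap strongly indicates overfitting.

23


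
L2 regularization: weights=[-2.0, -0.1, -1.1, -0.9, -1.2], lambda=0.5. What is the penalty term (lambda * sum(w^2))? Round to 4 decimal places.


Squaring each weight:
(-2.0)^2 = 4.0
(-0.1)^2 = 0.01
(-1.1)^2 = 1.21
(-0.9)^2 = 0.81
(-1.2)^2 = 1.44
Sum of squares = 7.47
Penalty = 0.5 * 7.47 = 3.7350

3.7350


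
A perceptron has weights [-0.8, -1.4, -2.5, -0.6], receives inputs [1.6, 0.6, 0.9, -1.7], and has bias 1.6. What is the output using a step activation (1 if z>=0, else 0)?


z = w . x + b
= -0.8*1.6 + -1.4*0.6 + -2.5*0.9 + -0.6*-1.7 + 1.6
= -1.28 + -0.84 + -2.25 + 1.02 + 1.6
= -3.35 + 1.6
= -1.75
Since z = -1.75 < 0, output = 0

0


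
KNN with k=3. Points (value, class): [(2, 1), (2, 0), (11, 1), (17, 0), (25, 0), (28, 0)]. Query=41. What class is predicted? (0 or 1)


Distances from query 41:
Point 28 (class 0): distance = 13
Point 25 (class 0): distance = 16
Point 17 (class 0): distance = 24
K=3 nearest neighbors: classes = [0, 0, 0]
Votes for class 1: 0 / 3
Majority vote => class 0

0


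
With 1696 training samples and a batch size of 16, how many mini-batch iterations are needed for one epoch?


Iterations per epoch = dataset_size / batch_size
= 1696 / 16
= 106

106


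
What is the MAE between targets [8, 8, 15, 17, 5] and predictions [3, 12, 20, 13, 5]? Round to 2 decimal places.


Absolute errors: [5, 4, 5, 4, 0]
Sum of absolute errors = 18
MAE = 18 / 5 = 3.60

3.60


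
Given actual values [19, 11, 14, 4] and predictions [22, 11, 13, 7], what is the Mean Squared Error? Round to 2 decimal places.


Differences: [-3, 0, 1, -3]
Squared errors: [9, 0, 1, 9]
Sum of squared errors = 19
MSE = 19 / 4 = 4.75

4.75


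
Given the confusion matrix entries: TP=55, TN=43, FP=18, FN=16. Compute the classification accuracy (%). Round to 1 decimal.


Accuracy = (TP + TN) / (TP + TN + FP + FN) * 100
= (55 + 43) / (55 + 43 + 18 + 16)
= 98 / 132
= 0.7424
= 74.2%

74.2


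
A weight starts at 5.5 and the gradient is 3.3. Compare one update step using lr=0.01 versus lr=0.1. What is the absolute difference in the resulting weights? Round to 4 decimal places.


With lr=0.01: w_new = 5.5 - 0.01 * 3.3 = 5.467
With lr=0.1: w_new = 5.5 - 0.1 * 3.3 = 5.17
Absolute difference = |5.467 - 5.17|
= 0.2970

0.2970


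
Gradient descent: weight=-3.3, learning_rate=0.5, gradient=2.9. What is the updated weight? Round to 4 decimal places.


w_new = w_old - lr * gradient
= -3.3 - 0.5 * 2.9
= -3.3 - (1.45)
= -4.7500

-4.7500


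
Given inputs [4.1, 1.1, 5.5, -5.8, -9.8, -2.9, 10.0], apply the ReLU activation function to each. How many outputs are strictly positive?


ReLU(x) = max(0, x) for each element:
ReLU(4.1) = 4.1
ReLU(1.1) = 1.1
ReLU(5.5) = 5.5
ReLU(-5.8) = 0
ReLU(-9.8) = 0
ReLU(-2.9) = 0
ReLU(10.0) = 10.0
Active neurons (>0): 4

4


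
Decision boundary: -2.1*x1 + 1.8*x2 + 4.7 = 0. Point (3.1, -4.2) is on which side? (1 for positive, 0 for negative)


Compute -2.1 * 3.1 + 1.8 * -4.2 + 4.7
= -6.51 + -7.56 + 4.7
= -9.37
Since -9.37 < 0, the point is on the negative side.

0


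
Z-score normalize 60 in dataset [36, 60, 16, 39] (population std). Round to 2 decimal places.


Mean = (36 + 60 + 16 + 39) / 4 = 37.75
Variance = sum((x_i - mean)^2) / n = 243.1875
Std = sqrt(243.1875) = 15.5945
Z = (x - mean) / std
= (60 - 37.75) / 15.5945
= 22.25 / 15.5945
= 1.43

1.43


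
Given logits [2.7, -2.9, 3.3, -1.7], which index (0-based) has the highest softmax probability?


Softmax is a monotonic transformation, so it preserves the argmax.
We need to find the index of the maximum logit.
Index 0: 2.7
Index 1: -2.9
Index 2: 3.3
Index 3: -1.7
Maximum logit = 3.3 at index 2

2


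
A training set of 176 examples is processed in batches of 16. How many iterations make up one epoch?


Iterations per epoch = dataset_size / batch_size
= 176 / 16
= 11

11


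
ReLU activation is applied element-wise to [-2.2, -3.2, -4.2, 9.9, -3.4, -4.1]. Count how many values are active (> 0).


ReLU(x) = max(0, x) for each element:
ReLU(-2.2) = 0
ReLU(-3.2) = 0
ReLU(-4.2) = 0
ReLU(9.9) = 9.9
ReLU(-3.4) = 0
ReLU(-4.1) = 0
Active neurons (>0): 1

1


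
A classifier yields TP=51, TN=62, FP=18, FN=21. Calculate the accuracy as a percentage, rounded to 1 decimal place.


Accuracy = (TP + TN) / (TP + TN + FP + FN) * 100
= (51 + 62) / (51 + 62 + 18 + 21)
= 113 / 152
= 0.7434
= 74.3%

74.3


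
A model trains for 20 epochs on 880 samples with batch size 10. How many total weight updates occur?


Iterations per epoch = 880 / 10 = 88
Total updates = iterations_per_epoch * epochs
= 88 * 20
= 1760

1760


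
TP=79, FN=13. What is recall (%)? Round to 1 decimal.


Recall = TP / (TP + FN) * 100
= 79 / (79 + 13)
= 79 / 92
= 0.8587
= 85.9%

85.9


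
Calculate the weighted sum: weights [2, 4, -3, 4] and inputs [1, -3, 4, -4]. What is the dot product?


Element-wise products:
2 * 1 = 2
4 * -3 = -12
-3 * 4 = -12
4 * -4 = -16
Sum = 2 + -12 + -12 + -16
= -38

-38


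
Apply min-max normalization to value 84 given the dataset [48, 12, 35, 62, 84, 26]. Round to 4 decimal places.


Min = 12, Max = 84
Range = 84 - 12 = 72
Scaled = (x - min) / (max - min)
= (84 - 12) / 72
= 72 / 72
= 1.0000

1.0000


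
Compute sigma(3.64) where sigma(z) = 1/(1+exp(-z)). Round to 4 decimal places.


sigmoid(z) = 1 / (1 + exp(-z))
exp(-(3.64)) = exp(-3.64) = 0.0263
1 + 0.0263 = 1.0263
1 / 1.0263 = 0.9744

0.9744


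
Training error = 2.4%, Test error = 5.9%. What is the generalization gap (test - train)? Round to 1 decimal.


Generalization gap = test_error - train_error
= 5.9 - 2.4
= 3.5%
A moderate gap.

3.5


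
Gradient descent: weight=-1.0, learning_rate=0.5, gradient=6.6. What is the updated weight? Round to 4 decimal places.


w_new = w_old - lr * gradient
= -1.0 - 0.5 * 6.6
= -1.0 - (3.3)
= -4.3000

-4.3000


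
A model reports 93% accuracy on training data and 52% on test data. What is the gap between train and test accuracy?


Gap = train_accuracy - test_accuracy
= 93 - 52
= 41%
This large gap strongly indicates overfitting.

41


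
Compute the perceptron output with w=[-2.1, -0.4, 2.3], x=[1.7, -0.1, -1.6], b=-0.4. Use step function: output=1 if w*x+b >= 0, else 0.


z = w . x + b
= -2.1*1.7 + -0.4*-0.1 + 2.3*-1.6 + -0.4
= -3.57 + 0.04 + -3.68 + -0.4
= -7.21 + -0.4
= -7.61
Since z = -7.61 < 0, output = 0

0


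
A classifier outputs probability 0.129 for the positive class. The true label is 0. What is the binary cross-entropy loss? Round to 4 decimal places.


For y=0: Loss = -log(1-p)
= -log(1 - 0.129)
= -log(0.871)
= -(-0.1381)
= 0.1381

0.1381


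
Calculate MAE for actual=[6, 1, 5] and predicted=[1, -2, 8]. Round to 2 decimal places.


Absolute errors: [5, 3, 3]
Sum of absolute errors = 11
MAE = 11 / 3 = 3.67

3.67


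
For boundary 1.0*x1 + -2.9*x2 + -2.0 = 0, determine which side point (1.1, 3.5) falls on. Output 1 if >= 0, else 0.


Compute 1.0 * 1.1 + -2.9 * 3.5 + -2.0
= 1.1 + -10.15 + -2.0
= -11.05
Since -11.05 < 0, the point is on the negative side.

0


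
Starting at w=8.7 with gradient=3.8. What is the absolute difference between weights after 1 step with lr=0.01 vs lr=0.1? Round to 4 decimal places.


With lr=0.01: w_new = 8.7 - 0.01 * 3.8 = 8.662
With lr=0.1: w_new = 8.7 - 0.1 * 3.8 = 8.32
Absolute difference = |8.662 - 8.32|
= 0.3420

0.3420


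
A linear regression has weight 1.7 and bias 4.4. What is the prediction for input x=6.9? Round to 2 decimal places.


y = 1.7 * 6.9 + (4.4)
= 11.73 + (4.4)
= 16.13

16.13


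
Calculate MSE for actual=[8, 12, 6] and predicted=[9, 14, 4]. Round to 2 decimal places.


Differences: [-1, -2, 2]
Squared errors: [1, 4, 4]
Sum of squared errors = 9
MSE = 9 / 3 = 3.00

3.00


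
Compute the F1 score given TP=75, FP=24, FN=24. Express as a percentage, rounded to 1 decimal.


Precision = TP / (TP + FP) = 75 / 99 = 0.7576
Recall = TP / (TP + FN) = 75 / 99 = 0.7576
F1 = 2 * P * R / (P + R)
= 2 * 0.7576 * 0.7576 / (0.7576 + 0.7576)
= 1.1478 / 1.5152
= 0.7576
As percentage: 75.8%

75.8


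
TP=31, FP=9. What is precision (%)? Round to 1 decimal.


Precision = TP / (TP + FP) * 100
= 31 / (31 + 9)
= 31 / 40
= 0.775
= 77.5%

77.5


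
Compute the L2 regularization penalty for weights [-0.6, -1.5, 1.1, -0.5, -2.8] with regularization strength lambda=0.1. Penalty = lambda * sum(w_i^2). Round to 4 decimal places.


Squaring each weight:
(-0.6)^2 = 0.36
(-1.5)^2 = 2.25
1.1^2 = 1.21
(-0.5)^2 = 0.25
(-2.8)^2 = 7.84
Sum of squares = 11.91
Penalty = 0.1 * 11.91 = 1.1910

1.1910


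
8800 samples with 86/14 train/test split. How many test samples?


Train samples = 8800 * 86% = 7568
Test samples = 8800 - 7568
= 1232

1232


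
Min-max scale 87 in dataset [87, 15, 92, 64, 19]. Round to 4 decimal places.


Min = 15, Max = 92
Range = 92 - 15 = 77
Scaled = (x - min) / (max - min)
= (87 - 15) / 77
= 72 / 77
= 0.9351

0.9351


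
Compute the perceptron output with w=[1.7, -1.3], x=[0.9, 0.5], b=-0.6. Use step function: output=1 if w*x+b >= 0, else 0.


z = w . x + b
= 1.7*0.9 + -1.3*0.5 + -0.6
= 1.53 + -0.65 + -0.6
= 0.88 + -0.6
= 0.28
Since z = 0.28 >= 0, output = 1

1


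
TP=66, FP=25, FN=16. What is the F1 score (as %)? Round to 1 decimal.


Precision = TP / (TP + FP) = 66 / 91 = 0.7253
Recall = TP / (TP + FN) = 66 / 82 = 0.8049
F1 = 2 * P * R / (P + R)
= 2 * 0.7253 * 0.8049 / (0.7253 + 0.8049)
= 1.1675 / 1.5302
= 0.763
As percentage: 76.3%

76.3


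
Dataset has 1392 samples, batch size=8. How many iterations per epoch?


Iterations per epoch = dataset_size / batch_size
= 1392 / 8
= 174

174


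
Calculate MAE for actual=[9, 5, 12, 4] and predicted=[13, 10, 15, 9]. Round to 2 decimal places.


Absolute errors: [4, 5, 3, 5]
Sum of absolute errors = 17
MAE = 17 / 4 = 4.25

4.25


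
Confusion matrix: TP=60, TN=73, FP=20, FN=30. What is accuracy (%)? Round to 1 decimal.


Accuracy = (TP + TN) / (TP + TN + FP + FN) * 100
= (60 + 73) / (60 + 73 + 20 + 30)
= 133 / 183
= 0.7268
= 72.7%

72.7


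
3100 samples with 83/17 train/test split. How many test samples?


Train samples = 3100 * 83% = 2573
Test samples = 3100 - 2573
= 527

527


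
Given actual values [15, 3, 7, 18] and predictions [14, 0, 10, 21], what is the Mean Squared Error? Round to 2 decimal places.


Differences: [1, 3, -3, -3]
Squared errors: [1, 9, 9, 9]
Sum of squared errors = 28
MSE = 28 / 4 = 7.00

7.00


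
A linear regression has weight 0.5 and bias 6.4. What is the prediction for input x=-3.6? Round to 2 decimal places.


y = 0.5 * -3.6 + (6.4)
= -1.8 + (6.4)
= 4.60

4.60


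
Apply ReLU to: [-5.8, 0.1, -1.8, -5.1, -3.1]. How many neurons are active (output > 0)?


ReLU(x) = max(0, x) for each element:
ReLU(-5.8) = 0
ReLU(0.1) = 0.1
ReLU(-1.8) = 0
ReLU(-5.1) = 0
ReLU(-3.1) = 0
Active neurons (>0): 1

1


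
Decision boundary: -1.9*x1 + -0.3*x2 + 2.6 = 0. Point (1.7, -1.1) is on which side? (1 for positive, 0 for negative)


Compute -1.9 * 1.7 + -0.3 * -1.1 + 2.6
= -3.23 + 0.33 + 2.6
= -0.3
Since -0.3 < 0, the point is on the negative side.

0


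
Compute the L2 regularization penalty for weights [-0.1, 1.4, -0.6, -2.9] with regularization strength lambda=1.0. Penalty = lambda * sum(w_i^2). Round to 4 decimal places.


Squaring each weight:
(-0.1)^2 = 0.01
1.4^2 = 1.96
(-0.6)^2 = 0.36
(-2.9)^2 = 8.41
Sum of squares = 10.74
Penalty = 1.0 * 10.74 = 10.7400

10.7400


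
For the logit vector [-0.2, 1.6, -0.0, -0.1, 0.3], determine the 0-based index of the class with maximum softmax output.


Softmax is a monotonic transformation, so it preserves the argmax.
We need to find the index of the maximum logit.
Index 0: -0.2
Index 1: 1.6
Index 2: -0.0
Index 3: -0.1
Index 4: 0.3
Maximum logit = 1.6 at index 1

1


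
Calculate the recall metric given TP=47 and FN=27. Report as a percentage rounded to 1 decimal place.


Recall = TP / (TP + FN) * 100
= 47 / (47 + 27)
= 47 / 74
= 0.6351
= 63.5%

63.5


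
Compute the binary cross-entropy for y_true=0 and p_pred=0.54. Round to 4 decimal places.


For y=0: Loss = -log(1-p)
= -log(1 - 0.54)
= -log(0.46)
= -(-0.7765)
= 0.7765

0.7765


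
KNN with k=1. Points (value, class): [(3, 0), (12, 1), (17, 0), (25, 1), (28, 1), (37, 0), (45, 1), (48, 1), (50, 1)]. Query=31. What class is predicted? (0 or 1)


Distances from query 31:
Point 28 (class 1): distance = 3
K=1 nearest neighbors: classes = [1]
Votes for class 1: 1 / 1
Majority vote => class 1

1


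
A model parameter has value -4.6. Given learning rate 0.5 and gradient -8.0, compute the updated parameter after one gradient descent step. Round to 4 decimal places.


w_new = w_old - lr * gradient
= -4.6 - 0.5 * -8.0
= -4.6 - (-4.0)
= -0.6000

-0.6000


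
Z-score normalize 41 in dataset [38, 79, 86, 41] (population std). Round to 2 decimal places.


Mean = (38 + 79 + 86 + 41) / 4 = 61.0
Variance = sum((x_i - mean)^2) / n = 469.5
Std = sqrt(469.5) = 21.6679
Z = (x - mean) / std
= (41 - 61.0) / 21.6679
= -20.0 / 21.6679
= -0.92

-0.92


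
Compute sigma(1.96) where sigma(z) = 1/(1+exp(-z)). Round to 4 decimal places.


sigmoid(z) = 1 / (1 + exp(-z))
exp(-(1.96)) = exp(-1.96) = 0.1409
1 + 0.1409 = 1.1409
1 / 1.1409 = 0.8765

0.8765


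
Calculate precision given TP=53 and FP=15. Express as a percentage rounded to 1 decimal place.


Precision = TP / (TP + FP) * 100
= 53 / (53 + 15)
= 53 / 68
= 0.7794
= 77.9%

77.9


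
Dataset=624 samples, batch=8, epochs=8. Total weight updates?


Iterations per epoch = 624 / 8 = 78
Total updates = iterations_per_epoch * epochs
= 78 * 8
= 624

624


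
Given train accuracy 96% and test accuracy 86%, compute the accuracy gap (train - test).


Gap = train_accuracy - test_accuracy
= 96 - 86
= 10%
This moderate gap may indicate mild overfitting.

10


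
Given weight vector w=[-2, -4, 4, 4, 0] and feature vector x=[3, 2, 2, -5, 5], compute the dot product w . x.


Element-wise products:
-2 * 3 = -6
-4 * 2 = -8
4 * 2 = 8
4 * -5 = -20
0 * 5 = 0
Sum = -6 + -8 + 8 + -20 + 0
= -26

-26


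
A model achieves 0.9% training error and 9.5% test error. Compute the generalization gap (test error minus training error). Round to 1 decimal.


Generalization gap = test_error - train_error
= 9.5 - 0.9
= 8.6%
A moderate gap.

8.6


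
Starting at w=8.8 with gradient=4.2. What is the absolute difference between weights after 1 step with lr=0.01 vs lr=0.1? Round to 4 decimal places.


With lr=0.01: w_new = 8.8 - 0.01 * 4.2 = 8.758
With lr=0.1: w_new = 8.8 - 0.1 * 4.2 = 8.38
Absolute difference = |8.758 - 8.38|
= 0.3780

0.3780


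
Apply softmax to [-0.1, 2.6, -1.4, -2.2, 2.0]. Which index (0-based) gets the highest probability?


Softmax is a monotonic transformation, so it preserves the argmax.
We need to find the index of the maximum logit.
Index 0: -0.1
Index 1: 2.6
Index 2: -1.4
Index 3: -2.2
Index 4: 2.0
Maximum logit = 2.6 at index 1

1


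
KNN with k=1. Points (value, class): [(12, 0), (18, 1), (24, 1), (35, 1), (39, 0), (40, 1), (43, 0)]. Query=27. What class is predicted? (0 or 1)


Distances from query 27:
Point 24 (class 1): distance = 3
K=1 nearest neighbors: classes = [1]
Votes for class 1: 1 / 1
Majority vote => class 1

1


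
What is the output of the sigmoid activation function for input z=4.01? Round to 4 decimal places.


sigmoid(z) = 1 / (1 + exp(-z))
exp(-(4.01)) = exp(-4.01) = 0.0181
1 + 0.0181 = 1.0181
1 / 1.0181 = 0.9822

0.9822


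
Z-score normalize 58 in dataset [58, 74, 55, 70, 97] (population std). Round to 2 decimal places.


Mean = (58 + 74 + 55 + 70 + 97) / 5 = 70.8
Variance = sum((x_i - mean)^2) / n = 222.16
Std = sqrt(222.16) = 14.905
Z = (x - mean) / std
= (58 - 70.8) / 14.905
= -12.8 / 14.905
= -0.86

-0.86


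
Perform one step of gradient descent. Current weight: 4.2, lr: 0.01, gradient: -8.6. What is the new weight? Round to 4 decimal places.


w_new = w_old - lr * gradient
= 4.2 - 0.01 * -8.6
= 4.2 - (-0.086)
= 4.2860

4.2860


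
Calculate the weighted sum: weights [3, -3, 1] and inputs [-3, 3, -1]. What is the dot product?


Element-wise products:
3 * -3 = -9
-3 * 3 = -9
1 * -1 = -1
Sum = -9 + -9 + -1
= -19

-19


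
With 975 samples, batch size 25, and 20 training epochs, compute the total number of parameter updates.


Iterations per epoch = 975 / 25 = 39
Total updates = iterations_per_epoch * epochs
= 39 * 20
= 780

780


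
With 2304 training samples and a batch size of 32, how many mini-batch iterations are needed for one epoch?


Iterations per epoch = dataset_size / batch_size
= 2304 / 32
= 72

72


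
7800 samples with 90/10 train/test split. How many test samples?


Train samples = 7800 * 90% = 7020
Test samples = 7800 - 7020
= 780

780


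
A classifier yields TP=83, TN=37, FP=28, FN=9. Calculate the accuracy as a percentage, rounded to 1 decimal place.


Accuracy = (TP + TN) / (TP + TN + FP + FN) * 100
= (83 + 37) / (83 + 37 + 28 + 9)
= 120 / 157
= 0.7643
= 76.4%

76.4


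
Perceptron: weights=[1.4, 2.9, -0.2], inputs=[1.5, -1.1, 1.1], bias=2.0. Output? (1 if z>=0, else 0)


z = w . x + b
= 1.4*1.5 + 2.9*-1.1 + -0.2*1.1 + 2.0
= 2.1 + -3.19 + -0.22 + 2.0
= -1.31 + 2.0
= 0.69
Since z = 0.69 >= 0, output = 1

1


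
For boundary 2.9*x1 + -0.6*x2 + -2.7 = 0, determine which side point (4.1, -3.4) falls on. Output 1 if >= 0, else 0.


Compute 2.9 * 4.1 + -0.6 * -3.4 + -2.7
= 11.89 + 2.04 + -2.7
= 11.23
Since 11.23 >= 0, the point is on the positive side.

1


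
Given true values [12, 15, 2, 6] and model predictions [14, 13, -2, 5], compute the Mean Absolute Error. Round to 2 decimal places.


Absolute errors: [2, 2, 4, 1]
Sum of absolute errors = 9
MAE = 9 / 4 = 2.25

2.25


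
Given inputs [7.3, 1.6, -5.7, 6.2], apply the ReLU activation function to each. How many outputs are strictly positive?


ReLU(x) = max(0, x) for each element:
ReLU(7.3) = 7.3
ReLU(1.6) = 1.6
ReLU(-5.7) = 0
ReLU(6.2) = 6.2
Active neurons (>0): 3

3


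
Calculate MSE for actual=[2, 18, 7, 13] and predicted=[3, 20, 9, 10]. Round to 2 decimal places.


Differences: [-1, -2, -2, 3]
Squared errors: [1, 4, 4, 9]
Sum of squared errors = 18
MSE = 18 / 4 = 4.50

4.50


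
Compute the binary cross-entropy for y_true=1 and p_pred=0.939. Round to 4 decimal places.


For y=1: Loss = -log(p)
= -log(0.939)
= -(-0.0629)
= 0.0629

0.0629


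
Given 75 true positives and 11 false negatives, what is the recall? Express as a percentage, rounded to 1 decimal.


Recall = TP / (TP + FN) * 100
= 75 / (75 + 11)
= 75 / 86
= 0.8721
= 87.2%

87.2


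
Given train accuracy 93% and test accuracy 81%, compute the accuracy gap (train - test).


Gap = train_accuracy - test_accuracy
= 93 - 81
= 12%
This gap suggests the model is overfitting.

12


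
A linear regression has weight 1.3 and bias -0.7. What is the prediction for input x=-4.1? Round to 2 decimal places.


y = 1.3 * -4.1 + (-0.7)
= -5.33 + (-0.7)
= -6.03

-6.03


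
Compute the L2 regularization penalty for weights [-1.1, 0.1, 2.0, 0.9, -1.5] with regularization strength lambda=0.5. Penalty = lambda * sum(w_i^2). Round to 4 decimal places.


Squaring each weight:
(-1.1)^2 = 1.21
0.1^2 = 0.01
2.0^2 = 4.0
0.9^2 = 0.81
(-1.5)^2 = 2.25
Sum of squares = 8.28
Penalty = 0.5 * 8.28 = 4.1400

4.1400


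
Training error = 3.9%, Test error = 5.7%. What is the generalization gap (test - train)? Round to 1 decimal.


Generalization gap = test_error - train_error
= 5.7 - 3.9
= 1.8%
A small gap suggests good generalization.

1.8


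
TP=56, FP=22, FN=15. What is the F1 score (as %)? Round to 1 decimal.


Precision = TP / (TP + FP) = 56 / 78 = 0.7179
Recall = TP / (TP + FN) = 56 / 71 = 0.7887
F1 = 2 * P * R / (P + R)
= 2 * 0.7179 * 0.7887 / (0.7179 + 0.7887)
= 1.1325 / 1.5067
= 0.7517
As percentage: 75.2%

75.2


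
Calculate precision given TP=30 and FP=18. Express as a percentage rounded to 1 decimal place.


Precision = TP / (TP + FP) * 100
= 30 / (30 + 18)
= 30 / 48
= 0.625
= 62.5%

62.5


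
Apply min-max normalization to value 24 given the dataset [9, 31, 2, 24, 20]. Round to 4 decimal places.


Min = 2, Max = 31
Range = 31 - 2 = 29
Scaled = (x - min) / (max - min)
= (24 - 2) / 29
= 22 / 29
= 0.7586

0.7586


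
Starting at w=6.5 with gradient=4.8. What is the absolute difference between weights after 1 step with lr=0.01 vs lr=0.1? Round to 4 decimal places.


With lr=0.01: w_new = 6.5 - 0.01 * 4.8 = 6.452
With lr=0.1: w_new = 6.5 - 0.1 * 4.8 = 6.02
Absolute difference = |6.452 - 6.02|
= 0.4320

0.4320


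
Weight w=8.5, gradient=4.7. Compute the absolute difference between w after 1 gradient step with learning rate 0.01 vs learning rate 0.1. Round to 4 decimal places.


With lr=0.01: w_new = 8.5 - 0.01 * 4.7 = 8.453
With lr=0.1: w_new = 8.5 - 0.1 * 4.7 = 8.03
Absolute difference = |8.453 - 8.03|
= 0.4230

0.4230


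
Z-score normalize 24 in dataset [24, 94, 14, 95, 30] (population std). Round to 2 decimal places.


Mean = (24 + 94 + 14 + 95 + 30) / 5 = 51.4
Variance = sum((x_i - mean)^2) / n = 1264.64
Std = sqrt(1264.64) = 35.5618
Z = (x - mean) / std
= (24 - 51.4) / 35.5618
= -27.4 / 35.5618
= -0.77

-0.77


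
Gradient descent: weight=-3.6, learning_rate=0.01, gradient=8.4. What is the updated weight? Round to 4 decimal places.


w_new = w_old - lr * gradient
= -3.6 - 0.01 * 8.4
= -3.6 - (0.084)
= -3.6840

-3.6840


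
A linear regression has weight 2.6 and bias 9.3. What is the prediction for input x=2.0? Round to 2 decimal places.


y = 2.6 * 2.0 + (9.3)
= 5.2 + (9.3)
= 14.50

14.50


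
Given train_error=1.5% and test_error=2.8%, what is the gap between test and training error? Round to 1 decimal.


Generalization gap = test_error - train_error
= 2.8 - 1.5
= 1.3%
A small gap suggests good generalization.

1.3


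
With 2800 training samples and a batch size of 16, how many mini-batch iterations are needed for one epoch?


Iterations per epoch = dataset_size / batch_size
= 2800 / 16
= 175

175


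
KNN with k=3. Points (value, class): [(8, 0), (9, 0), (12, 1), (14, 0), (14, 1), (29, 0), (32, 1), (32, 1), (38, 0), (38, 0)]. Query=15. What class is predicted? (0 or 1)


Distances from query 15:
Point 14 (class 0): distance = 1
Point 14 (class 1): distance = 1
Point 12 (class 1): distance = 3
K=3 nearest neighbors: classes = [0, 1, 1]
Votes for class 1: 2 / 3
Majority vote => class 1

1


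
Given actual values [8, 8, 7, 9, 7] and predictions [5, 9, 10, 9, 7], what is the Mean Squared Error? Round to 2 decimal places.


Differences: [3, -1, -3, 0, 0]
Squared errors: [9, 1, 9, 0, 0]
Sum of squared errors = 19
MSE = 19 / 5 = 3.80

3.80


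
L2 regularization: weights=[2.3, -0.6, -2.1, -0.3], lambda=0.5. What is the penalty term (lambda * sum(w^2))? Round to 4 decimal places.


Squaring each weight:
2.3^2 = 5.29
(-0.6)^2 = 0.36
(-2.1)^2 = 4.41
(-0.3)^2 = 0.09
Sum of squares = 10.15
Penalty = 0.5 * 10.15 = 5.0750

5.0750


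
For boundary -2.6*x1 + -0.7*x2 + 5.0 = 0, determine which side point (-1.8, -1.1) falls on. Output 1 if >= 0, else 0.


Compute -2.6 * -1.8 + -0.7 * -1.1 + 5.0
= 4.68 + 0.77 + 5.0
= 10.45
Since 10.45 >= 0, the point is on the positive side.

1


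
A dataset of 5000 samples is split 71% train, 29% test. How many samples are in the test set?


Train samples = 5000 * 71% = 3550
Test samples = 5000 - 3550
= 1450

1450


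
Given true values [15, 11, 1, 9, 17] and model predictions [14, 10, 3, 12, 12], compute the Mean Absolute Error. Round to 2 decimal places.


Absolute errors: [1, 1, 2, 3, 5]
Sum of absolute errors = 12
MAE = 12 / 5 = 2.40

2.40


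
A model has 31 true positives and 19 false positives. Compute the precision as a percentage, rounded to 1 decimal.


Precision = TP / (TP + FP) * 100
= 31 / (31 + 19)
= 31 / 50
= 0.62
= 62.0%

62.0


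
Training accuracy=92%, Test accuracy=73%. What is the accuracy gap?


Gap = train_accuracy - test_accuracy
= 92 - 73
= 19%
This gap suggests the model is overfitting.

19


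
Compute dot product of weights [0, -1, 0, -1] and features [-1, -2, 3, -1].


Element-wise products:
0 * -1 = 0
-1 * -2 = 2
0 * 3 = 0
-1 * -1 = 1
Sum = 0 + 2 + 0 + 1
= 3

3


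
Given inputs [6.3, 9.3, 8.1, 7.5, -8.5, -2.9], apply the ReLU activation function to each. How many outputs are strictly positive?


ReLU(x) = max(0, x) for each element:
ReLU(6.3) = 6.3
ReLU(9.3) = 9.3
ReLU(8.1) = 8.1
ReLU(7.5) = 7.5
ReLU(-8.5) = 0
ReLU(-2.9) = 0
Active neurons (>0): 4

4


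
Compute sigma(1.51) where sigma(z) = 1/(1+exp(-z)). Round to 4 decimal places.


sigmoid(z) = 1 / (1 + exp(-z))
exp(-(1.51)) = exp(-1.51) = 0.2209
1 + 0.2209 = 1.2209
1 / 1.2209 = 0.8191

0.8191


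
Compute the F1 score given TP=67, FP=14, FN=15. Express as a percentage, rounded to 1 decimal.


Precision = TP / (TP + FP) = 67 / 81 = 0.8272
Recall = TP / (TP + FN) = 67 / 82 = 0.8171
F1 = 2 * P * R / (P + R)
= 2 * 0.8272 * 0.8171 / (0.8272 + 0.8171)
= 1.3517 / 1.6442
= 0.8221
As percentage: 82.2%

82.2


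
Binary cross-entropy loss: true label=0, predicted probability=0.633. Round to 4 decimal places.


For y=0: Loss = -log(1-p)
= -log(1 - 0.633)
= -log(0.367)
= -(-1.0024)
= 1.0024

1.0024


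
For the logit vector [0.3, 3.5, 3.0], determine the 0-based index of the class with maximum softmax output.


Softmax is a monotonic transformation, so it preserves the argmax.
We need to find the index of the maximum logit.
Index 0: 0.3
Index 1: 3.5
Index 2: 3.0
Maximum logit = 3.5 at index 1

1


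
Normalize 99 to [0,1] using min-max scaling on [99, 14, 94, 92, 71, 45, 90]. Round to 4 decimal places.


Min = 14, Max = 99
Range = 99 - 14 = 85
Scaled = (x - min) / (max - min)
= (99 - 14) / 85
= 85 / 85
= 1.0000

1.0000


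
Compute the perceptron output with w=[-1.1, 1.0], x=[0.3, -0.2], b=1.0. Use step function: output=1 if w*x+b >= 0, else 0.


z = w . x + b
= -1.1*0.3 + 1.0*-0.2 + 1.0
= -0.33 + -0.2 + 1.0
= -0.53 + 1.0
= 0.47
Since z = 0.47 >= 0, output = 1

1
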